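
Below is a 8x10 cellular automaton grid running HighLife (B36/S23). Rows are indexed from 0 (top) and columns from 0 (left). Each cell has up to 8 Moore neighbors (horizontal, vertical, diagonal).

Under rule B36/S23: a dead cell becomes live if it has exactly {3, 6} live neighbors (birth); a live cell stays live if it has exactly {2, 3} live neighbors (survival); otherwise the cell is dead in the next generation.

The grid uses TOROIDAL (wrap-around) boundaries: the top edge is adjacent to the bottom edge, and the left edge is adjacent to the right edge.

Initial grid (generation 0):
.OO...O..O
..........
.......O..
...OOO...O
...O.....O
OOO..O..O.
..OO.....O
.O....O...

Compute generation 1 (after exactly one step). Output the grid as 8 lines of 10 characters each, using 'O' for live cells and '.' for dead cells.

Answer: OOO.......
..........
....O.....
...OO...O.
.O.O.O..OO
OO..O...O.
...O.....O
.O.O......

Derivation:
Simulating step by step:
Generation 0 (given above): 21 live cells
Generation 1: 20 live cells
(generation 1 grid is the final answer)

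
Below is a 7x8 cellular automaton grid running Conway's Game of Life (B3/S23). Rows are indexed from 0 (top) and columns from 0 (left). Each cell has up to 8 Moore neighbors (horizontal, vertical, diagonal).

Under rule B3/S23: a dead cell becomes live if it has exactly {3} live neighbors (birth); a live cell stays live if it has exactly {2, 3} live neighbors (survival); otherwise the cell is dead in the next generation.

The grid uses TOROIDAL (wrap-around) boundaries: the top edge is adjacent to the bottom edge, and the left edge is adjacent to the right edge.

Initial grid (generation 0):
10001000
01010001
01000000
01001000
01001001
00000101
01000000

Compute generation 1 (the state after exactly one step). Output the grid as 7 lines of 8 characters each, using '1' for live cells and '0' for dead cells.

Answer: 11100000
01100000
01000000
01100000
00001110
00000010
10000000

Derivation:
Simulating step by step:
Generation 0 (given above): 14 live cells
Generation 1: 13 live cells
(generation 1 grid is the final answer)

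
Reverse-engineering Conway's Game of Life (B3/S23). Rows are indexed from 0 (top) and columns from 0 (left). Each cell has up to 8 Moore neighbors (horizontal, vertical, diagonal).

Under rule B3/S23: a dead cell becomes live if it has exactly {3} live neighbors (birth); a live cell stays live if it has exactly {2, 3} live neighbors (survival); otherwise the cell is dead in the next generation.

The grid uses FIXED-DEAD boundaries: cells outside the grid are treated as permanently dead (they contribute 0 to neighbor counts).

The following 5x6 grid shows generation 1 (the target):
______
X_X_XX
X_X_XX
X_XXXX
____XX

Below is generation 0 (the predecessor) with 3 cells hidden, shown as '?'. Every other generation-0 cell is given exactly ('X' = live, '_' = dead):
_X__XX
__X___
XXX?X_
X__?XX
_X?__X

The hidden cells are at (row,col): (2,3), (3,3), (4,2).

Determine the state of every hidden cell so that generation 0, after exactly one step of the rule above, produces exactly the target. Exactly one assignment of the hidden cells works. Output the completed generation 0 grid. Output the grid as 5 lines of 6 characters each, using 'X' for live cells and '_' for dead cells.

Answer: _X__XX
__X___
XXX_X_
X___XX
_X___X

Derivation:
Hidden generation-0 cells (in order): (2,3), (3,3), (4,2).
A hidden cell only influences target cells in its own 3x3 neighborhood. Try each of the 2^3 = 8 assignments, step the completed generation 0 forward once under B3/S23, and compare with the target:
  (2,3)=_ (3,3)=_ (4,2)=_ -> step reproduces the target at every cell -> ACCEPT
  (2,3)=_ (3,3)=_ (4,2)=X -> step gives (3,2)='_' but target has 'X' -> reject
  (2,3)=_ (3,3)=X (4,2)=_ -> step gives (3,2)='_' but target has 'X' -> reject
  (2,3)=_ (3,3)=X (4,2)=X -> step gives (3,2)='_' but target has 'X' -> reject
  (2,3)=X (3,3)=_ (4,2)=_ -> step gives (1,2)='_' but target has 'X' -> reject
  (2,3)=X (3,3)=_ (4,2)=X -> step gives (1,2)='_' but target has 'X' -> reject
  (2,3)=X (3,3)=X (4,2)=_ -> step gives (1,2)='_' but target has 'X' -> reject
  (2,3)=X (3,3)=X (4,2)=X -> step gives (1,2)='_' but target has 'X' -> reject
Unique solution: (2,3)=dead, (3,3)=dead, (4,2)=dead.
Check: live-neighbor counts of every cell in the completed generation 0:
112211
353433
242423
353333
211132
Applying B3/S23 to generation 0 with these counts gives:
______
X_X_XX
X_X_XX
X_XXXX
____XX
which matches the target exactly.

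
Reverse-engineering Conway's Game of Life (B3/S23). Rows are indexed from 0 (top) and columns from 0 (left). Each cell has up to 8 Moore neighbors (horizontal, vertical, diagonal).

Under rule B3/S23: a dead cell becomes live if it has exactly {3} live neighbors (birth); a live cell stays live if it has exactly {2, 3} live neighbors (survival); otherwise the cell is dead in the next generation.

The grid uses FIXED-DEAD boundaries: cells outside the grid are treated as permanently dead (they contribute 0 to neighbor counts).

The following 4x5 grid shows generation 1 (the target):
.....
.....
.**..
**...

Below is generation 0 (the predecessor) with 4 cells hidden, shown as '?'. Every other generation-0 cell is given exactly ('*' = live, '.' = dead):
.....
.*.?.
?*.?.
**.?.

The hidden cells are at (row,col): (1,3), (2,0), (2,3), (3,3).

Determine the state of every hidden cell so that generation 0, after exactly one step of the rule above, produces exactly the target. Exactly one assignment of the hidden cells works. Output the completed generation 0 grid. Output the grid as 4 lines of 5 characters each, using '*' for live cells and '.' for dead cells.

Hidden generation-0 cells (in order): (1,3), (2,0), (2,3), (3,3).
A hidden cell only influences target cells in its own 3x3 neighborhood. Try each of the 2^4 = 16 assignments, step the completed generation 0 forward once under B3/S23, and compare with the target:
  (1,3)=. (2,0)=. (2,3)=. (3,3)=. -> step reproduces the target at every cell -> ACCEPT
  (1,3)=. (2,0)=. (2,3)=. (3,3)=* -> step gives (2,2)='.' but target has '*' -> reject
  (1,3)=. (2,0)=. (2,3)=* (3,3)=. -> step gives (1,2)='*' but target has '.' -> reject
  (1,3)=. (2,0)=. (2,3)=* (3,3)=* -> step gives (1,2)='*' but target has '.' -> reject
  (1,3)=. (2,0)=* (2,3)=. (3,3)=. -> step gives (1,0)='*' but target has '.' -> reject
  (1,3)=. (2,0)=* (2,3)=. (3,3)=* -> step gives (1,0)='*' but target has '.' -> reject
  (1,3)=. (2,0)=* (2,3)=* (3,3)=. -> step gives (1,0)='*' but target has '.' -> reject
  (1,3)=. (2,0)=* (2,3)=* (3,3)=* -> step gives (1,0)='*' but target has '.' -> reject
  (1,3)=* (2,0)=. (2,3)=. (3,3)=. -> step gives (1,2)='*' but target has '.' -> reject
  (1,3)=* (2,0)=. (2,3)=. (3,3)=* -> step gives (1,2)='*' but target has '.' -> reject
  (1,3)=* (2,0)=. (2,3)=* (3,3)=. -> step gives (2,2)='.' but target has '*' -> reject
  (1,3)=* (2,0)=. (2,3)=* (3,3)=* -> step gives (2,2)='.' but target has '*' -> reject
  (1,3)=* (2,0)=* (2,3)=. (3,3)=. -> step gives (1,0)='*' but target has '.' -> reject
  (1,3)=* (2,0)=* (2,3)=. (3,3)=* -> step gives (1,0)='*' but target has '.' -> reject
  (1,3)=* (2,0)=* (2,3)=* (3,3)=. -> step gives (1,0)='*' but target has '.' -> reject
  (1,3)=* (2,0)=* (2,3)=* (3,3)=* -> step gives (1,0)='*' but target has '.' -> reject
Unique solution: (1,3)=dead, (2,0)=dead, (2,3)=dead, (3,3)=dead.
Check: live-neighbor counts of every cell in the completed generation 0:
11100
21200
43300
22200
Applying B3/S23 to generation 0 with these counts gives:
.....
.....
.**..
**...
which matches the target exactly.

Answer: .....
.*...
.*...
**...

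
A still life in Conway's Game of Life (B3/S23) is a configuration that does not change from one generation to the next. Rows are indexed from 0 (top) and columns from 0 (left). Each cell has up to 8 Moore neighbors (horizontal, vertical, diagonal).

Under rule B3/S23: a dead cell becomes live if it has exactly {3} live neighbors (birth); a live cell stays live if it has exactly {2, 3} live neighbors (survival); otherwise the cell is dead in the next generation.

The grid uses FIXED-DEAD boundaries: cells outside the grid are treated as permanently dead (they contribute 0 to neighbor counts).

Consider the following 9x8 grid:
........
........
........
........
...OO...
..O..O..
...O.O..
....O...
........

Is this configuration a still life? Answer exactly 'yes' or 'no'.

Answer: yes

Derivation:
Compute generation 1 and compare to generation 0 (given above):
Generation 1:
........
........
........
........
...OO...
..O..O..
...O.O..
....O...
........
The grids are IDENTICAL -> still life.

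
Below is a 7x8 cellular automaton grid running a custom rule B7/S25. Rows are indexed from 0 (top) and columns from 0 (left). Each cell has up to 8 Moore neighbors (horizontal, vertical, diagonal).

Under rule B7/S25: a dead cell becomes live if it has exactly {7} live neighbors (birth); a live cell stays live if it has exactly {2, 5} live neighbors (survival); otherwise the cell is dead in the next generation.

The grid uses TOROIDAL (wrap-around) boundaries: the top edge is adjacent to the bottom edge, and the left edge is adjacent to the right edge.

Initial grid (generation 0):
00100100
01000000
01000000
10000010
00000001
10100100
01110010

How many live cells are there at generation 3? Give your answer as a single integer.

Answer: 0

Derivation:
Simulating step by step:
Generation 0 (given above): 14 live cells
Generation 1: 5 live cells
00000000
01000000
01000000
10000000
00000000
10000000
00000010
Generation 2: 1 live cells
00000000
00000000
01000000
00000000
00000000
00000000
00000000
Generation 3: 0 live cells
00000000
00000000
00000000
00000000
00000000
00000000
00000000
Population at generation 3: 0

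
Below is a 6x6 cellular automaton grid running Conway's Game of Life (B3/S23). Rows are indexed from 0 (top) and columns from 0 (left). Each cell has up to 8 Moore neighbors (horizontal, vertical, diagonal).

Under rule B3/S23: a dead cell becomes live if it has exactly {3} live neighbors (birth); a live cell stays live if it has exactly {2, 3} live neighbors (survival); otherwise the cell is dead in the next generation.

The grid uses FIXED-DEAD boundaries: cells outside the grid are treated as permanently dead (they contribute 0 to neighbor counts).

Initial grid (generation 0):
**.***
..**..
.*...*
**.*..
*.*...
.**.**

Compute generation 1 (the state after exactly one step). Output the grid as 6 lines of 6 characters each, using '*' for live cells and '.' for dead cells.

Simulating step by step:
Generation 0 (given above): 18 live cells
Generation 1: 16 live cells
(generation 1 grid is the final answer)

Answer: .*.**.
*..*.*
**.**.
*.....
*...*.
.***..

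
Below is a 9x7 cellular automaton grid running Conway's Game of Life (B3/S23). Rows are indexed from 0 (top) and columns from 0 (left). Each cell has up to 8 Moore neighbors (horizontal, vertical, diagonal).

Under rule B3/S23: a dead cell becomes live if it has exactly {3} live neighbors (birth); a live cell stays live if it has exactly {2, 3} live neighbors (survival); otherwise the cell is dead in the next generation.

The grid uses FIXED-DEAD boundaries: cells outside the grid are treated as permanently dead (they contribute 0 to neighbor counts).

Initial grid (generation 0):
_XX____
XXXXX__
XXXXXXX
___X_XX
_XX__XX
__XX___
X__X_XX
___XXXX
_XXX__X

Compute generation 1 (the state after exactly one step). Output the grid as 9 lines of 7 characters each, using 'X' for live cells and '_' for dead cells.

Answer: X______
_______
X_____X
X______
_X___XX
___X___
______X
_X_____
__XX__X

Derivation:
Simulating step by step:
Generation 0 (given above): 35 live cells
Generation 1: 13 live cells
(generation 1 grid is the final answer)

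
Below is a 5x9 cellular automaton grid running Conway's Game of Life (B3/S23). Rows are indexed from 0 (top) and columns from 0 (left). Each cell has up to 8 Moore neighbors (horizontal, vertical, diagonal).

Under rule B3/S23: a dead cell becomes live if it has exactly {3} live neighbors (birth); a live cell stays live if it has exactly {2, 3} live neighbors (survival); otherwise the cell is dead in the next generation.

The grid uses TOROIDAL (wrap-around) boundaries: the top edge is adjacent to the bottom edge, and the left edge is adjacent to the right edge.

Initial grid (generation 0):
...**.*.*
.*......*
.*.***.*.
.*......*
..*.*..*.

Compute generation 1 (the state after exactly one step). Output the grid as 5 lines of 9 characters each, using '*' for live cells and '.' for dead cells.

Answer: *.****..*
......*.*
.*..*..**
**...****
*.*.**.**

Derivation:
Simulating step by step:
Generation 0 (given above): 16 live cells
Generation 1: 24 live cells
(generation 1 grid is the final answer)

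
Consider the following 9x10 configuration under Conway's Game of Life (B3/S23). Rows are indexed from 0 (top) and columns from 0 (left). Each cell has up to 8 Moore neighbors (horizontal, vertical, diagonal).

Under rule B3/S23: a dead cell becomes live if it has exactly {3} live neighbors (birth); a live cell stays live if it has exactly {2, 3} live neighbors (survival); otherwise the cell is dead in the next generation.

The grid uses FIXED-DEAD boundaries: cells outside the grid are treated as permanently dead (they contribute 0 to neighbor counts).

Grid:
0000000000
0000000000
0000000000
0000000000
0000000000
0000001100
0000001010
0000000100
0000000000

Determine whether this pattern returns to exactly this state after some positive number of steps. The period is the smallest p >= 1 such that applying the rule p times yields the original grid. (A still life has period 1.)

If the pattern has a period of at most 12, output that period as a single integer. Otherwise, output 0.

Answer: 1

Derivation:
Simulating and comparing each generation to the original:
Gen 0 (original, given above): 5 live cells
Gen 1: 5 live cells, MATCHES original -> period = 1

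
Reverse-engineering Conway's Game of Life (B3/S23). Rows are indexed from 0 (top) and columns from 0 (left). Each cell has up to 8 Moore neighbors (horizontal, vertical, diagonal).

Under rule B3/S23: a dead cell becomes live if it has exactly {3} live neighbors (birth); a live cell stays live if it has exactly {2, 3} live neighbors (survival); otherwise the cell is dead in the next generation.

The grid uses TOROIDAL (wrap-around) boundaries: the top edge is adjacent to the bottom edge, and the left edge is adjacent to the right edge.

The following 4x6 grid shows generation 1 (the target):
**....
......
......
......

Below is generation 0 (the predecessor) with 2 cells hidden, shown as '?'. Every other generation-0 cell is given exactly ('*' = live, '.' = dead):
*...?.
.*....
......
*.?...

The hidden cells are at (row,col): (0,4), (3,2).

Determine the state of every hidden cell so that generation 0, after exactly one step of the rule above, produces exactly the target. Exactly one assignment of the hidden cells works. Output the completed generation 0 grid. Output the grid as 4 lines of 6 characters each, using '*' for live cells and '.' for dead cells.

Hidden generation-0 cells (in order): (0,4), (3,2).
A hidden cell only influences target cells in its own 3x3 neighborhood. Try each of the 2^2 = 4 assignments, step the completed generation 0 forward once under B3/S23, and compare with the target:
  (0,4)=. (3,2)=. -> step reproduces the target at every cell -> ACCEPT
  (0,4)=. (3,2)=* -> step gives (0,1)='.' but target has '*' -> reject
  (0,4)=* (3,2)=. -> step gives (0,5)='*' but target has '.' -> reject
  (0,4)=* (3,2)=* -> step gives (0,1)='.' but target has '*' -> reject
Unique solution: (0,4)=dead, (3,2)=dead.
Check: live-neighbor counts of every cell in the completed generation 0:
231002
211001
221001
120002
Applying B3/S23 to generation 0 with these counts gives:
**....
......
......
......
which matches the target exactly.

Answer: *.....
.*....
......
*.....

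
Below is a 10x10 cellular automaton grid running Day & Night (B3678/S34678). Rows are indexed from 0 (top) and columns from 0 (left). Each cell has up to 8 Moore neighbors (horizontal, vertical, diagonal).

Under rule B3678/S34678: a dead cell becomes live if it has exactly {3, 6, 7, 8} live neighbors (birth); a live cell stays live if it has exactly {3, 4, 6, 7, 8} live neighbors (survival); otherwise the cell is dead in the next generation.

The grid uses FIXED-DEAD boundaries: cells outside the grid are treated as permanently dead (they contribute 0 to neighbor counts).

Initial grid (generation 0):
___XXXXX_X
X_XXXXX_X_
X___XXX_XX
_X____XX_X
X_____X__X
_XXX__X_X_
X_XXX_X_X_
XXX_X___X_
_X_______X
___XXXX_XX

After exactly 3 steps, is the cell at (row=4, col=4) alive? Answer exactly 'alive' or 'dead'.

Simulating step by step:
Generation 0 (given above): 50 live cells
Generation 1: 44 live cells
__XX__XXX_
_X__XXXXX_
__X_XX_XXX
X_____XX_X
_____XX___
XXXXX____X
XXXXX____X
X_X__X_X_X
XX_____X_X
__________
Generation 2: 39 live cells
____X_X_X_
____X_XXX_
_X_XX_XXXX
____X__X__
X_XXXXXXX_
X___X_____
XXXXXX____
XXX_X_X___
_X____X___
__________
Generation 3: 39 live cells
__________
____XXXX__
___XX_XX__
_X_X_XXXXX
_X_XXXXX__
XX_XXX_X__
XXX_XX____
XX__X_____
XXX__X____
__________

Cell (4,4) at generation 3: 1 -> alive

Answer: alive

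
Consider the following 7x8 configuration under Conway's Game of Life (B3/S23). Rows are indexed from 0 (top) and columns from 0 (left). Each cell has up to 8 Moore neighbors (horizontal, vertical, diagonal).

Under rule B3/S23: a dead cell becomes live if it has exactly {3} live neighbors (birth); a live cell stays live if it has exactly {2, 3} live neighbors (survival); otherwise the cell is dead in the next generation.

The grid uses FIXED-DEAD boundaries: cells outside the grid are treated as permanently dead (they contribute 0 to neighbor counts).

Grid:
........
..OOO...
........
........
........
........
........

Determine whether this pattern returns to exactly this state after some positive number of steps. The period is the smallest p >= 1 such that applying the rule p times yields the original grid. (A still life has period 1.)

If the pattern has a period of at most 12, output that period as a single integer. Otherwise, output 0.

Answer: 2

Derivation:
Simulating and comparing each generation to the original:
Gen 0 (original, given above): 3 live cells
Gen 1: 3 live cells, differs from original
Gen 2: 3 live cells, MATCHES original -> period = 2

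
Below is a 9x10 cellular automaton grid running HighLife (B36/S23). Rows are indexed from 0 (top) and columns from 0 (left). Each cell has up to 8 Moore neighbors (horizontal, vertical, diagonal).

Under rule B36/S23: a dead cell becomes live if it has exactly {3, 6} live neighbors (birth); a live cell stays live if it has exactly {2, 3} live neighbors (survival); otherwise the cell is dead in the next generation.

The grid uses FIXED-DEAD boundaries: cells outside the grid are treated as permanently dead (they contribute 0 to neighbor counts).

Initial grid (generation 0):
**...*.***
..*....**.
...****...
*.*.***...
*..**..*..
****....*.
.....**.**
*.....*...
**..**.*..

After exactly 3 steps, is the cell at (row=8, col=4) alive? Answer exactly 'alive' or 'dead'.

Answer: dead

Derivation:
Simulating step by step:
Generation 0 (given above): 38 live cells
Generation 1: 40 live cells
.*....**.*
.***.....*
.**.......
.***...*..
**....**..
****.**.**
*.*..**.**
**..*...*.
**...**...
Generation 2: 23 live cells
.*......*.
*..*....*.
*.........
...*..**..
....**....
...**..*.*
......*...
..*.*...**
**...*....
Generation 3: 19 live cells
..........
**........
.......*..
....***...
.....*.**.
...**.*...
....**.*.*
.*...*....
.*........

Cell (8,4) at generation 3: 0 -> dead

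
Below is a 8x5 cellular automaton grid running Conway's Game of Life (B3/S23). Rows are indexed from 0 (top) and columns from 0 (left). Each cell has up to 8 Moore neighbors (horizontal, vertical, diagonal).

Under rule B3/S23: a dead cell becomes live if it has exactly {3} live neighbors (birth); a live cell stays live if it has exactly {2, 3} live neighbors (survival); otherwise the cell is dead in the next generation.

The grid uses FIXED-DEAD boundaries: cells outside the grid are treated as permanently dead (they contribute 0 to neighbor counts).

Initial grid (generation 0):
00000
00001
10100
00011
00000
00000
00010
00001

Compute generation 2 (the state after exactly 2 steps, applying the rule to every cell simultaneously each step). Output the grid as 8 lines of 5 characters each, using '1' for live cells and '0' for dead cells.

Simulating step by step:
Generation 0 (given above): 7 live cells
Generation 1: 2 live cells
00000
00000
00001
00010
00000
00000
00000
00000
Generation 2: 0 live cells
(generation 2 grid is the final answer)

Answer: 00000
00000
00000
00000
00000
00000
00000
00000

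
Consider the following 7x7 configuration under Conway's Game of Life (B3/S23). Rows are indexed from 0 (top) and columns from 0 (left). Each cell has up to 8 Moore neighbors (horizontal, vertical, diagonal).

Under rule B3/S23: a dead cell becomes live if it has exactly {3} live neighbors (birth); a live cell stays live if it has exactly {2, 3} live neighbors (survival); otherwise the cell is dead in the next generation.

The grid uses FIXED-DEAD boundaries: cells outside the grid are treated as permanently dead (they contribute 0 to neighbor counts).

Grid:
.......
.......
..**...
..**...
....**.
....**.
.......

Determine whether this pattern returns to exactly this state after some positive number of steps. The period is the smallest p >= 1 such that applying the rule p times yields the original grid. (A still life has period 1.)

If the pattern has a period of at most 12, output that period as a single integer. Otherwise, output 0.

Simulating and comparing each generation to the original:
Gen 0 (original, given above): 8 live cells
Gen 1: 6 live cells, differs from original
Gen 2: 8 live cells, MATCHES original -> period = 2

Answer: 2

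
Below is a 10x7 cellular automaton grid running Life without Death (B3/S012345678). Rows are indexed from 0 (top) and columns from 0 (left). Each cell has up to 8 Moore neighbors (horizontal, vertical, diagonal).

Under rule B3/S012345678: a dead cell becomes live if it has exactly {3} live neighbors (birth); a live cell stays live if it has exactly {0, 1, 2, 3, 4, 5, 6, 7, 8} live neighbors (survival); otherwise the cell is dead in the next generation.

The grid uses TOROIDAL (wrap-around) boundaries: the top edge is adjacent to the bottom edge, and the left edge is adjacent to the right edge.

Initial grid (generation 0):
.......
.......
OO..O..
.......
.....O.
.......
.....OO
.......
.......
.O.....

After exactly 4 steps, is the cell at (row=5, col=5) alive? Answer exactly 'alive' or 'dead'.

Answer: alive

Derivation:
Simulating step by step:
Generation 0 (given above): 7 live cells
Generation 1: 9 live cells
.......
.......
OO..O..
.......
.....O.
.....OO
.....OO
.......
.......
.O.....
Generation 2: 11 live cells
.......
.......
OO..O..
.......
.....OO
....OOO
.....OO
.......
.......
.O.....
Generation 3: 17 live cells
.......
.......
OO..O..
O....OO
....OOO
O...OOO
....OOO
.......
.......
.O.....
Generation 4: 22 live cells
.......
.......
OO..OO.
OO...OO
....OOO
O..OOOO
O...OOO
.....O.
.......
.O.....

Cell (5,5) at generation 4: 1 -> alive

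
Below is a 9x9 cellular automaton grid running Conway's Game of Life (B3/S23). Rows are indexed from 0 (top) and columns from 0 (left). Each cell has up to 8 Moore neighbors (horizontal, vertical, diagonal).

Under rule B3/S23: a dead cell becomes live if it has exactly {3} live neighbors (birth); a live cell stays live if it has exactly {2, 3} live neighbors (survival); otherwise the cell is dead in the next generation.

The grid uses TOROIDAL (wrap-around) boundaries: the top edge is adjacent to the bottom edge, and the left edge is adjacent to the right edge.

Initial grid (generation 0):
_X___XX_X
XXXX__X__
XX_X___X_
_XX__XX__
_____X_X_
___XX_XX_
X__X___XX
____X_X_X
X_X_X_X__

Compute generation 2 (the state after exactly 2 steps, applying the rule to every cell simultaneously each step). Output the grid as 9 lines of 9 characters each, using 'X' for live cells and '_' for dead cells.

Simulating step by step:
Generation 0 (given above): 34 live cells
Generation 1: 36 live cells
____X_X_X
___XXXX__
___XXX_XX
XXX_XX_XX
__XX___X_
___XXX___
X__X_____
_X__X_X__
XX_XX_X_X
Generation 2: 22 live cells
(generation 2 grid is the final answer)

Answer: __X___X_X
________X
_X_______
XX___X___
X______X_
_________
__XX_____
_X__X__XX
_XXXX_X_X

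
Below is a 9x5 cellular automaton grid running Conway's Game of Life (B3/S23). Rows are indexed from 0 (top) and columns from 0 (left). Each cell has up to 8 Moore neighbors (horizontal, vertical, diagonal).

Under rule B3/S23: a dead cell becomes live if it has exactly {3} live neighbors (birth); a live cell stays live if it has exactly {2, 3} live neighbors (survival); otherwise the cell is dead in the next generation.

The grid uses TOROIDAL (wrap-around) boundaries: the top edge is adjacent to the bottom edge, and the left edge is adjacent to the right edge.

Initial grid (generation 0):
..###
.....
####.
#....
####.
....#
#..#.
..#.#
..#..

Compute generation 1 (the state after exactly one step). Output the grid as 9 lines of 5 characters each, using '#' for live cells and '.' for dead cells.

Answer: ..##.
#....
###.#
.....
####.
.....
#..#.
.##.#
.##.#

Derivation:
Simulating step by step:
Generation 0 (given above): 18 live cells
Generation 1: 19 live cells
(generation 1 grid is the final answer)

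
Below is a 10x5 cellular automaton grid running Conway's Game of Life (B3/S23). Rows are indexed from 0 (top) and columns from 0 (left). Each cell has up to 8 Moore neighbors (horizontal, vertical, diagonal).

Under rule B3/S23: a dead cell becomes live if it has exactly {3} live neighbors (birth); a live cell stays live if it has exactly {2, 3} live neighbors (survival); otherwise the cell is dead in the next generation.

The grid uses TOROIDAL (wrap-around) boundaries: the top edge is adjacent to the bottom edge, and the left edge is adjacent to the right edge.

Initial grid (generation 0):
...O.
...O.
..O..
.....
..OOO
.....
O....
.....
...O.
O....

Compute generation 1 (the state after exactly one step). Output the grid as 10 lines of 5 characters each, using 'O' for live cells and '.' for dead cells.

Simulating step by step:
Generation 0 (given above): 9 live cells
Generation 1: 8 live cells
(generation 1 grid is the final answer)

Answer: ....O
..OO.
.....
..O..
...O.
...OO
.....
.....
.....
....O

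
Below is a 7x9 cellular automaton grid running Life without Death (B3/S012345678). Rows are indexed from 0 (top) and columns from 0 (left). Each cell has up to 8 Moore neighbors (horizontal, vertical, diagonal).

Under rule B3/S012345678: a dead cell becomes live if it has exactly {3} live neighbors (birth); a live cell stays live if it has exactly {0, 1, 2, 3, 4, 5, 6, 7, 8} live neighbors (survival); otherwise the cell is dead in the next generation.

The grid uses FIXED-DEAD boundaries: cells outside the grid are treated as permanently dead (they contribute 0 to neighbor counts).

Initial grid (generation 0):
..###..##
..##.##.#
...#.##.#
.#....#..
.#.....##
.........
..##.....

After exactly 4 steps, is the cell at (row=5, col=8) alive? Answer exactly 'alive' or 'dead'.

Simulating step by step:
Generation 0 (given above): 21 live cells
Generation 1: 27 live cells
..#######
..##.##.#
...#.##.#
.##..##.#
.#.....##
..#......
..##.....
Generation 2: 32 live cells
..#######
..##.##.#
.#.#.##.#
.##.###.#
.#....###
.###.....
..##.....
Generation 3: 39 live cells
..#######
.###.##.#
.#.#.##.#
#######.#
##..#.###
.###...#.
.###.....
Generation 4: 43 live cells
.########
.###.##.#
.#.#.##.#
#######.#
##..#.###
.####.###
.###.....

Cell (5,8) at generation 4: 1 -> alive

Answer: alive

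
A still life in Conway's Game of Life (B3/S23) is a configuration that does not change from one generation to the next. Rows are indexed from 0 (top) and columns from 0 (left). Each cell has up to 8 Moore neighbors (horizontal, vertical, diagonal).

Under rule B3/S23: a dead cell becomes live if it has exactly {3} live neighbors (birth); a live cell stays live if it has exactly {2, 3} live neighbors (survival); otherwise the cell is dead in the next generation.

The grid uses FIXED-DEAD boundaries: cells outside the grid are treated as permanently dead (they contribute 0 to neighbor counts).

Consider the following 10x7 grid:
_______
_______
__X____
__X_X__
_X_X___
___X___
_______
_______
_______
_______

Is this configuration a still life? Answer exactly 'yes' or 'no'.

Compute generation 1 and compare to generation 0 (given above):
Generation 1:
_______
_______
___X___
_XX____
___XX__
__X____
_______
_______
_______
_______
Cell (2,2) differs: gen0=1 vs gen1=0 -> NOT a still life.

Answer: no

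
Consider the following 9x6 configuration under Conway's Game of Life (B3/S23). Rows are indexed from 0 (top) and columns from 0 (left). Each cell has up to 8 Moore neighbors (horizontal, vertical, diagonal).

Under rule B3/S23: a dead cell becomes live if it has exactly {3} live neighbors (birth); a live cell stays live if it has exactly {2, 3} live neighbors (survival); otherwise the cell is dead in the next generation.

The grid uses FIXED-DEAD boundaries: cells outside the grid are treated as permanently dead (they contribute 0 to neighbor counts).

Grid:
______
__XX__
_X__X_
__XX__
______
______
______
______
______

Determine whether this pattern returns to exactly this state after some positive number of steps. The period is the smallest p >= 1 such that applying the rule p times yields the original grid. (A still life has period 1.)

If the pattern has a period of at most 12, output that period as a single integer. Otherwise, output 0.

Simulating and comparing each generation to the original:
Gen 0 (original, given above): 6 live cells
Gen 1: 6 live cells, MATCHES original -> period = 1

Answer: 1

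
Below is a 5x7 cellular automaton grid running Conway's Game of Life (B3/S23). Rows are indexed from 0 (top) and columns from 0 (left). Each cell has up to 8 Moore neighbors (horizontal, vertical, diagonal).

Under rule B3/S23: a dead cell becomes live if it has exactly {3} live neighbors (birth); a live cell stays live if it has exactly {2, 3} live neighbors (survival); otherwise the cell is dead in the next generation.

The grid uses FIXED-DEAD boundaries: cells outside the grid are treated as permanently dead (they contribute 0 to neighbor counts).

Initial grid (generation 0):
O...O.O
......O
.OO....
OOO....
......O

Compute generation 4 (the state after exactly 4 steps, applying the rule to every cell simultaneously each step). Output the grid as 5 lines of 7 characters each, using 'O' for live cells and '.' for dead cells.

Simulating step by step:
Generation 0 (given above): 10 live cells
Generation 1: 8 live cells
.....O.
.O...O.
O.O....
O.O....
.O.....
Generation 2: 6 live cells
.......
.O.....
O.O....
O.O....
.O.....
Generation 3: 6 live cells
.......
.O.....
O.O....
O.O....
.O.....
Generation 4: 6 live cells
(generation 4 grid is the final answer)

Answer: .......
.O.....
O.O....
O.O....
.O.....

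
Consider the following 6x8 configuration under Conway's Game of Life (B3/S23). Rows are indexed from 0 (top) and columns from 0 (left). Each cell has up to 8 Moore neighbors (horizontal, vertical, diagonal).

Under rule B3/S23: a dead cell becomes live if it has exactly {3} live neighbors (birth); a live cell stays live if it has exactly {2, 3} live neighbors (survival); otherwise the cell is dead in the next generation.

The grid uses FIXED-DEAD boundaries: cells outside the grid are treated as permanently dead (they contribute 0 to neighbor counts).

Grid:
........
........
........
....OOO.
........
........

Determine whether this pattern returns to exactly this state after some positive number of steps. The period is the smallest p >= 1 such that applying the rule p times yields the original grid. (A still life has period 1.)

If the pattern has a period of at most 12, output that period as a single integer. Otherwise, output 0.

Simulating and comparing each generation to the original:
Gen 0 (original, given above): 3 live cells
Gen 1: 3 live cells, differs from original
Gen 2: 3 live cells, MATCHES original -> period = 2

Answer: 2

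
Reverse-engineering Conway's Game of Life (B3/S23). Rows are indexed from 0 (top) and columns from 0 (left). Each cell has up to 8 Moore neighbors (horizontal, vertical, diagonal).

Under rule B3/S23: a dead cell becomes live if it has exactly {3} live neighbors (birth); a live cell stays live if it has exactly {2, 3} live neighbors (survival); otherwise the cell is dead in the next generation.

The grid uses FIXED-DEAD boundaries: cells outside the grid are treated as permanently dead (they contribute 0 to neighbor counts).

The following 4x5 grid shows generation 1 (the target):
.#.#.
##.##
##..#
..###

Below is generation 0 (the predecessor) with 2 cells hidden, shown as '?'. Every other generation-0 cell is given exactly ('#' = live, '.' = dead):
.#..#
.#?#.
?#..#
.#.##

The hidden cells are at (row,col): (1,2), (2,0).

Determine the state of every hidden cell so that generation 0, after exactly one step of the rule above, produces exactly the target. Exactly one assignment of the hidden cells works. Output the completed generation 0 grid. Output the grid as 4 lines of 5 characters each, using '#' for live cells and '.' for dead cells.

Hidden generation-0 cells (in order): (1,2), (2,0).
A hidden cell only influences target cells in its own 3x3 neighborhood. Try each of the 2^2 = 4 assignments, step the completed generation 0 forward once under B3/S23, and compare with the target:
  (1,2)=. (2,0)=. -> step gives (0,1)='.' but target has '#' -> reject
  (1,2)=. (2,0)=# -> step gives (0,1)='.' but target has '#' -> reject
  (1,2)=# (2,0)=. -> step reproduces the target at every cell -> ACCEPT
  (1,2)=# (2,0)=# -> step gives (1,0)='.' but target has '#' -> reject
Unique solution: (1,2)=live, (2,0)=dead.
Check: live-neighbor counts of every cell in the completed generation 0:
22431
33433
33653
21322
Applying B3/S23 to generation 0 with these counts gives:
.#.#.
##.##
##..#
..###
which matches the target exactly.

Answer: .#..#
.###.
.#..#
.#.##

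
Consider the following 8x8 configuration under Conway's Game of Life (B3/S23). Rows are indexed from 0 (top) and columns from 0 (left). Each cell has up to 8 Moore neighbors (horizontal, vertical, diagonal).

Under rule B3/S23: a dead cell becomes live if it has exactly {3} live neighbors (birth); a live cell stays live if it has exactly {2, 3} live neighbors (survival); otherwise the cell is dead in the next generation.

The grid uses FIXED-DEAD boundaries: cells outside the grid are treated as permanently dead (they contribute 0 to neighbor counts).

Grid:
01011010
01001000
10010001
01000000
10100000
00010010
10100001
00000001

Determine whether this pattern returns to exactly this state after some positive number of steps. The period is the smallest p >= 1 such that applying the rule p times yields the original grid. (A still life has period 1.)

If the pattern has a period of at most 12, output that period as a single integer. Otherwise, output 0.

Simulating and comparing each generation to the original:
Gen 0 (original, given above): 18 live cells
Gen 1: 20 live cells, differs from original
Gen 2: 12 live cells, differs from original
Gen 3: 11 live cells, differs from original
Gen 4: 11 live cells, differs from original
Gen 5: 11 live cells, differs from original
Gen 6: 9 live cells, differs from original
Gen 7: 9 live cells, differs from original
Gen 8: 9 live cells, differs from original
Gen 9: 8 live cells, differs from original
Gen 10: 7 live cells, differs from original
Gen 11: 8 live cells, differs from original
Gen 12: 8 live cells, differs from original
No period found within 12 steps.

Answer: 0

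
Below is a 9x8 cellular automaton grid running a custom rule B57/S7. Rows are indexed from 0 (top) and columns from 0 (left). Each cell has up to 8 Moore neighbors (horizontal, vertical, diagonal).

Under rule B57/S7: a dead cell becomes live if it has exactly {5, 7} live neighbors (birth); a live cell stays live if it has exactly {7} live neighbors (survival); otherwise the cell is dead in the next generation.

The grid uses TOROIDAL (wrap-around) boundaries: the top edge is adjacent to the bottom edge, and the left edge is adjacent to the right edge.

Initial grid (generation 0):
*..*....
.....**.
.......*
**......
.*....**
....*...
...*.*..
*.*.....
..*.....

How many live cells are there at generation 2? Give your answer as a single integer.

Simulating step by step:
Generation 0 (given above): 16 live cells
Generation 1: 0 live cells
........
........
........
........
........
........
........
........
........
Generation 2: 0 live cells
........
........
........
........
........
........
........
........
........
Population at generation 2: 0

Answer: 0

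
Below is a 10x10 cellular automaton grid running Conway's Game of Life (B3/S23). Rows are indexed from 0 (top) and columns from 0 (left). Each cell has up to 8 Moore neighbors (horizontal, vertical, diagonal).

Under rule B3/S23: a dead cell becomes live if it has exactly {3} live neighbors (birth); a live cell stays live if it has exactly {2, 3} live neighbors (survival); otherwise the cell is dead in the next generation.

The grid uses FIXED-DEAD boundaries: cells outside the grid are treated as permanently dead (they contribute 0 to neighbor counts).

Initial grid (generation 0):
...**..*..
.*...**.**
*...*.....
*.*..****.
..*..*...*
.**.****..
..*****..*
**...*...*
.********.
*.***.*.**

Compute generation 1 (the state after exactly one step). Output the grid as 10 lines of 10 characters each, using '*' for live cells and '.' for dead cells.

Simulating step by step:
Generation 0 (given above): 50 live cells
Generation 1: 31 live cells
(generation 1 grid is the final answer)

Answer: ....*****.
...*.****.
*...*....*
...******.
..*.......
.*.....**.
*......**.
*........*
..........
......*.**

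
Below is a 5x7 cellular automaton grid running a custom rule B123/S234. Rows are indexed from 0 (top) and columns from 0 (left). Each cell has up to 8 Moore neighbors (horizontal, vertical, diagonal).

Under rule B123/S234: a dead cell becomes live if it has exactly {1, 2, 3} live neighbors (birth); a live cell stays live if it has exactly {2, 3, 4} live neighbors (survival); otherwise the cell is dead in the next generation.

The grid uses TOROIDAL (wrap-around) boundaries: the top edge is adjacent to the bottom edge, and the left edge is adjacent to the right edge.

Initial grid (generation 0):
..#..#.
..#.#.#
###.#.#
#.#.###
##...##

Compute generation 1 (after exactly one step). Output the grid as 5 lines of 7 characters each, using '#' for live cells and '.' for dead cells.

Simulating step by step:
Generation 0 (given above): 19 live cells
Generation 1: 15 live cells
(generation 1 grid is the final answer)

Answer: ..####.
..#.#.#
..#.#..
..#.#..
####...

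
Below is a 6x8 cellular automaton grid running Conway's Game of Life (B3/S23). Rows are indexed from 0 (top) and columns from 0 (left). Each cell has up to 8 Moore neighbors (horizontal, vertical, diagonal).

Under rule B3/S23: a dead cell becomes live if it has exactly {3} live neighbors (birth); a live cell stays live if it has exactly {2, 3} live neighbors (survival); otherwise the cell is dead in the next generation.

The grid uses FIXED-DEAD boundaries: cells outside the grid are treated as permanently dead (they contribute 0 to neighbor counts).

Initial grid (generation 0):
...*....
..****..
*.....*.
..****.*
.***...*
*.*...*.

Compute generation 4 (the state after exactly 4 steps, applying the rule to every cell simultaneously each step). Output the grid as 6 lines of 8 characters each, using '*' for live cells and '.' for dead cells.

Simulating step by step:
Generation 0 (given above): 19 live cells
Generation 1: 15 live cells
..**....
..****..
.*....*.
....**.*
.....*.*
..**....
Generation 2: 11 live cells
..*.....
.*..**..
..*...*.
....**.*
...*.*..
........
Generation 3: 11 live cells
........
.***.*..
...*..*.
...***..
.....**.
........
Generation 4: 8 live cells
(generation 4 grid is the final answer)

Answer: ..*.....
..***...
......*.
...*....
.....**.
........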